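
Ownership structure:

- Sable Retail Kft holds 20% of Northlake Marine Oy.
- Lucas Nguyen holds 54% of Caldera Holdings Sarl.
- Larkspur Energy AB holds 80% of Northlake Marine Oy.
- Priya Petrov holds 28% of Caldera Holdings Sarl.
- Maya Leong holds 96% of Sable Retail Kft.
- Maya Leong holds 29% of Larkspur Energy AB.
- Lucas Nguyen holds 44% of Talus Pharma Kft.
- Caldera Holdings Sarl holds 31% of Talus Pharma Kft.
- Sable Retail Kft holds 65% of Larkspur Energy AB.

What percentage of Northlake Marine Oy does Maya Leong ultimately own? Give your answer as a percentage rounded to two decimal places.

Maya reaches Northlake along 3 paths.
Via Sable: 96% × 20% = 19.2%.
Via Larkspur: 29% × 80% = 23.2%.
Via Sable → Larkspur: 96% × 65% × 80% = 49.92%.
Total: 19.2% + 23.2% + 49.92% = 92.32%.

92.32%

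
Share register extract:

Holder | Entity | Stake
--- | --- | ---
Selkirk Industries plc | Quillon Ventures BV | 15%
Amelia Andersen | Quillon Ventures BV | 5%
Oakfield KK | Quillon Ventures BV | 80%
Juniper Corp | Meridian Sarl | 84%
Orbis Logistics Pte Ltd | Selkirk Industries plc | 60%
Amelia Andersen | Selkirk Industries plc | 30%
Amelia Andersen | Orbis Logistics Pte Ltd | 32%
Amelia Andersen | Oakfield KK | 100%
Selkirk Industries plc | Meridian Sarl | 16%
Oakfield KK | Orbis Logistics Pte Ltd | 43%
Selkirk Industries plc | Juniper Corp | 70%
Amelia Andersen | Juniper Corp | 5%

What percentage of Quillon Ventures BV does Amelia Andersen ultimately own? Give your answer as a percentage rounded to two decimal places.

Amelia reaches Quillon along 5 paths.
Via Oakfield: 100% × 80% = 80%.
Direct stake: 5% = 5%.
Via Selkirk: 30% × 15% = 4.5%.
Via Orbis → Selkirk: 32% × 60% × 15% = 2.88%.
Via Oakfield → Orbis → Selkirk: 100% × 43% × 60% × 15% = 3.87%.
Total: 80% + 5% + 4.5% + 2.88% + 3.87% = 96.25%.

96.25%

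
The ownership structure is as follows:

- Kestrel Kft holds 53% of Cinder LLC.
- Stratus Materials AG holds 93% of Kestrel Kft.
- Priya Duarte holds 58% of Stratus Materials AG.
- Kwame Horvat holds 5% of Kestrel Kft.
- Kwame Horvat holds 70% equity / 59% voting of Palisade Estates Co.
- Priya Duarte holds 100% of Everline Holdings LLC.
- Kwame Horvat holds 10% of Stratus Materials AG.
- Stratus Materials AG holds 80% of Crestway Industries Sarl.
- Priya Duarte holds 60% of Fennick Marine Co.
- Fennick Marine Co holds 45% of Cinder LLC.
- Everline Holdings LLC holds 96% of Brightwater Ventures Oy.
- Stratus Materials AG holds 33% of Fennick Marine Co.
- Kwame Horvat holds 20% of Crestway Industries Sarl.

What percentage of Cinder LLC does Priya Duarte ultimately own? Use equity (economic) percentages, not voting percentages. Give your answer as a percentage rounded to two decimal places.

64.20%

Priya reaches Cinder along 3 paths.
Via Stratus → Fennick: 58% × 33% × 45% = 8.613%.
Via Fennick: 60% × 45% = 27%.
Via Stratus → Kestrel: 58% × 93% × 53% = 28.5882%.
Total: 8.613% + 27% + 28.5882% = 64.2012%.
Rounded: 64.20%.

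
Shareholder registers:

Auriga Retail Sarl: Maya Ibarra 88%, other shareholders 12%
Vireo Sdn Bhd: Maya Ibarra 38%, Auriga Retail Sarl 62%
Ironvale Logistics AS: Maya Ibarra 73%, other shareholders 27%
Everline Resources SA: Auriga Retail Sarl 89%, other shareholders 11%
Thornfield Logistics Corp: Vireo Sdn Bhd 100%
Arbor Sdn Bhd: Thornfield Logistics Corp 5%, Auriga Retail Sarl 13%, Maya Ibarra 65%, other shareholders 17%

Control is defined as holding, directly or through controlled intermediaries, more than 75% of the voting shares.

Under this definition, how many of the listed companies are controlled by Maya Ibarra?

Maya holds 88% of Auriga, so Maya controls Auriga.
Maya and Auriga together hold 38% + 62% = 100% of Vireo, so Maya controls Vireo.
Auriga holds 89% of Everline, so Maya controls Everline.
Vireo holds 100% of Thornfield, so Maya controls Thornfield.
Thornfield and Auriga and Maya together hold 5% + 13% + 65% = 83% of Arbor, so Maya controls Arbor.
No other company's threshold is met.
Maya controls 5 companies.

5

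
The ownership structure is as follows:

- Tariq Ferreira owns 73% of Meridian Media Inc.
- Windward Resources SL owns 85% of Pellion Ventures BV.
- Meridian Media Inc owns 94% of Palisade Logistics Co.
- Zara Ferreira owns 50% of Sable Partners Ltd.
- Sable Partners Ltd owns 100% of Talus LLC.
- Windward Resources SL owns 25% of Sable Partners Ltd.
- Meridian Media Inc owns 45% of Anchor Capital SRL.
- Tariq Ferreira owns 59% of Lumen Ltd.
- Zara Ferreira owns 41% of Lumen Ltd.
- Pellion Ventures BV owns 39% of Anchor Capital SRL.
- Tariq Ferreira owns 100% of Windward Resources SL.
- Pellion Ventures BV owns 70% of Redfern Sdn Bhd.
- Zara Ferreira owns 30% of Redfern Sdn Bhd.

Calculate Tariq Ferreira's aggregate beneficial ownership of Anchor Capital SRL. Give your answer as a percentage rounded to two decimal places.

66.00%

Tariq reaches Anchor along 2 paths.
Via Windward → Pellion: 100% × 85% × 39% = 33.15%.
Via Meridian: 73% × 45% = 32.85%.
Total: 33.15% + 32.85% = 66%.
Rounded: 66.00%.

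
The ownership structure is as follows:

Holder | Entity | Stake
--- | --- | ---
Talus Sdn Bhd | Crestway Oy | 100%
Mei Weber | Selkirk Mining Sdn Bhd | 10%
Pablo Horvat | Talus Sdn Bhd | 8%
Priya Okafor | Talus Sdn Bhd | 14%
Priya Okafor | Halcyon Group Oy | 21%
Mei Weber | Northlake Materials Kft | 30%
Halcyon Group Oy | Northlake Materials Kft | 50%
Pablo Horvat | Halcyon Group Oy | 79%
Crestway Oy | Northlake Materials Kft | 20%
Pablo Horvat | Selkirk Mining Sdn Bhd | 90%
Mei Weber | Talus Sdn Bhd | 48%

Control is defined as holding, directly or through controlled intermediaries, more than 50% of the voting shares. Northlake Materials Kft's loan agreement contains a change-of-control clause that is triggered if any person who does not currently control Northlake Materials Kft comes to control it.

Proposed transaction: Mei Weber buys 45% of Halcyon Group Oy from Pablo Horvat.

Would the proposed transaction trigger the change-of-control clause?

The purchase adds only to Mei's holdings (Pablo's stake shrinks), so Mei is the only person who could newly come to control Northlake.
Mei's largest direct stake is 48% in Talus, which does not meet the threshold, so Mei controls no company.
In Northlake, Mei's side holds only 30%, not > 50%.
So before the transaction, Mei does not control Northlake.
After the purchase, Mei holds 45% of Halcyon directly, and Pablo's stake falls to 34%.
Mei's side now holds 45% of Halcyon, not > 50%, so Mei still does not control Halcyon.
After the transaction, Mei's side holds 30% of Northlake, not > 50%, so Mei still does not control Northlake.
No new person acquires control, so the clause is not triggered.

No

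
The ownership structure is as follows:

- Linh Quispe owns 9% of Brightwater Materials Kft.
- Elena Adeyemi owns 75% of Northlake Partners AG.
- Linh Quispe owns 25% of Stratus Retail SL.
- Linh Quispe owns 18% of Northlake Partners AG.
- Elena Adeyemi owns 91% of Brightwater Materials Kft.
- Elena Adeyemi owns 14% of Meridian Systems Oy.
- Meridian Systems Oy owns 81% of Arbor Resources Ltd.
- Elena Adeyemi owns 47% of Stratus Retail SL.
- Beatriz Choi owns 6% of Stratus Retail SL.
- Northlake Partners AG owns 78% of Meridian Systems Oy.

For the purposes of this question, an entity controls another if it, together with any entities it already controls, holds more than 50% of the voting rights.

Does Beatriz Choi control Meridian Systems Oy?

No

Beatriz's largest direct stake is 6% in Stratus, which does not meet the threshold, so Beatriz controls no company.
Neither Beatriz nor any entity Beatriz controls holds any voting interest in Meridian.
So Beatriz does not control Meridian.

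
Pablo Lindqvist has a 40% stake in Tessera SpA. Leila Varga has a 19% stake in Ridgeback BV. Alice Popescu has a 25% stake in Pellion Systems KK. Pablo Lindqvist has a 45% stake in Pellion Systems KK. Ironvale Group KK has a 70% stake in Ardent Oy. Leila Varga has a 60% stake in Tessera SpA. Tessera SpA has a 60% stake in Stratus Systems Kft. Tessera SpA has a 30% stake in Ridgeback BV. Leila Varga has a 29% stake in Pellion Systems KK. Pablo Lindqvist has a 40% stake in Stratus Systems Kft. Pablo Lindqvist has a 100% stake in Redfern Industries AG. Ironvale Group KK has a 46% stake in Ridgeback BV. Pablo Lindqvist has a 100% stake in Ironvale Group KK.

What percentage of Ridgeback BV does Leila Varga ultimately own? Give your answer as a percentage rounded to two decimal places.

37.00%

Leila reaches Ridgeback along 2 paths.
Via Tessera: 60% × 30% = 18%.
Direct stake: 19% = 19%.
Total: 18% + 19% = 37%.
Rounded: 37.00%.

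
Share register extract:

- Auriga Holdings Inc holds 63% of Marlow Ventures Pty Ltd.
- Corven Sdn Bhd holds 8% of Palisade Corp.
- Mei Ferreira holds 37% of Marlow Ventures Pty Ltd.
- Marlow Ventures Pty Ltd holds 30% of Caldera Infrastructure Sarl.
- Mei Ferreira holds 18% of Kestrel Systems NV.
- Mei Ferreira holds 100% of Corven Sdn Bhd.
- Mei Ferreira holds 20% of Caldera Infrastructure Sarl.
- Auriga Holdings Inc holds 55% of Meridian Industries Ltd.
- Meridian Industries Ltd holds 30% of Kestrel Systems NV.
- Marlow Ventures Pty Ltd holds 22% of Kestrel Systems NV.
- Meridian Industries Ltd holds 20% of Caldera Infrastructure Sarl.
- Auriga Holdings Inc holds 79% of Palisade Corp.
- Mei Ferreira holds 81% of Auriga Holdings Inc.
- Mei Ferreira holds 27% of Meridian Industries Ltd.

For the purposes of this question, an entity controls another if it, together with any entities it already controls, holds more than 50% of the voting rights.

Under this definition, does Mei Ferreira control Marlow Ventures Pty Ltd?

Mei holds 81% of Auriga, so Mei controls Auriga.
Mei and Auriga together hold 37% + 63% = 100% of Marlow, so Mei controls Marlow.

Yes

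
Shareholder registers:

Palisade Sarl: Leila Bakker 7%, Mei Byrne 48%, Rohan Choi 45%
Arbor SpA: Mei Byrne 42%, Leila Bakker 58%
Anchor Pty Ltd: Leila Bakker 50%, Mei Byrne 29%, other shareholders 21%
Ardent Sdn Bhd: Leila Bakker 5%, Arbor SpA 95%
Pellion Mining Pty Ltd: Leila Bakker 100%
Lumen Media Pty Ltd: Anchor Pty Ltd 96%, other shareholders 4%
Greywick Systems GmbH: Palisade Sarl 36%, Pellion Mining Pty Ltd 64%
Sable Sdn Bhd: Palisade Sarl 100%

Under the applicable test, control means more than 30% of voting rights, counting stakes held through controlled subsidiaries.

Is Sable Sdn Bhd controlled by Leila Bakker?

Leila holds 58% of Arbor, so Leila controls Arbor.
Leila holds 50% of Anchor, so Leila controls Anchor.
Leila and Arbor together hold 5% + 95% = 100% of Ardent, so Leila controls Ardent.
Leila holds 100% of Pellion, so Leila controls Pellion.
Anchor holds 96% of Lumen, so Leila controls Lumen.
Pellion holds 64% of Greywick, so Leila controls Greywick.
Neither Leila nor any entity Leila controls holds any voting interest in Sable.
So Leila does not control Sable.

No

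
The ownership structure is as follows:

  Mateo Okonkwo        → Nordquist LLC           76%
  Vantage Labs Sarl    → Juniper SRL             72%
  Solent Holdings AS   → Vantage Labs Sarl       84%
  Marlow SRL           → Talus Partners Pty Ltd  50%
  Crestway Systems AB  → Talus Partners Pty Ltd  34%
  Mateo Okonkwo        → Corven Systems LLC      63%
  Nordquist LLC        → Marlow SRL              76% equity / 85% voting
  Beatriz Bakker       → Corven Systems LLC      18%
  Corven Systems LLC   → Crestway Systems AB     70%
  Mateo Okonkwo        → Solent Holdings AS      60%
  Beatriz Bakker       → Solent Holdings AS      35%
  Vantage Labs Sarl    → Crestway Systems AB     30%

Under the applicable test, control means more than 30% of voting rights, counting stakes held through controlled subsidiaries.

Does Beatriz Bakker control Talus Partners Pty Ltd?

Beatriz holds 35% of Solent, so Beatriz controls Solent.
Solent holds 84% of Vantage, so Beatriz controls Vantage.
Vantage holds 72% of Juniper, so Beatriz controls Juniper.
Neither Beatriz nor any entity Beatriz controls holds any voting interest in Talus.
So Beatriz does not control Talus.

No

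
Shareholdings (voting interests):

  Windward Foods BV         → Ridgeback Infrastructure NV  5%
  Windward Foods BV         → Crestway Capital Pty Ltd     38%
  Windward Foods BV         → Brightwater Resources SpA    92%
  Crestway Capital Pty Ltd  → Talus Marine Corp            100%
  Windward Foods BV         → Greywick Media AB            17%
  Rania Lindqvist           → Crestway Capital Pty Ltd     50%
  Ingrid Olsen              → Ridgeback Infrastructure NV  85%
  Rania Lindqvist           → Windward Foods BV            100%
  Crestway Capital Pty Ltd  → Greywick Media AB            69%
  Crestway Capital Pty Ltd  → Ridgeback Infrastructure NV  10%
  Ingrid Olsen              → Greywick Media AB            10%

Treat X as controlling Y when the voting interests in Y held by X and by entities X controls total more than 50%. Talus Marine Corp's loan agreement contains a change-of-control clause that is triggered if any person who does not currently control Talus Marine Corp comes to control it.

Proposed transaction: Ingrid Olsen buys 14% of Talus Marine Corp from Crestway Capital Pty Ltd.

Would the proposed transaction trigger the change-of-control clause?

The purchase adds only to Ingrid's holdings (Crestway's stake shrinks), so Ingrid is the only person who could newly come to control Talus.
Ingrid holds 85% of Ridgeback, so Ingrid controls Ridgeback.
Neither Ingrid nor any entity Ingrid controls holds any voting interest in Talus.
So before the transaction, Ingrid does not control Talus.
After the purchase, Ingrid holds 14% of Talus directly, and Crestway's stake falls to 86%.
After the transaction, Ingrid's side holds 14% of Talus, not > 50%, so Ingrid still does not control Talus.
No new person acquires control, so the clause is not triggered.

No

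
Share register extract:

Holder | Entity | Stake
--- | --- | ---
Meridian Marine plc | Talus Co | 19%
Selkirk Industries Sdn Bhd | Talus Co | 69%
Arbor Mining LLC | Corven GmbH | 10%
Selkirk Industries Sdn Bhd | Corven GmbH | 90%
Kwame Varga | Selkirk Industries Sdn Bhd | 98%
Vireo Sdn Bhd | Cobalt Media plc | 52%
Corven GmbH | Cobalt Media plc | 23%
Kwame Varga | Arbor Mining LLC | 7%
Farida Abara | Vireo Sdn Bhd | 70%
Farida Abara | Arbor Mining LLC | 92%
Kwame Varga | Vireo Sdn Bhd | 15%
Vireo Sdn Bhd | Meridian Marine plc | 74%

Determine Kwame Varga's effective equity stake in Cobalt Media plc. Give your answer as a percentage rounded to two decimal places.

28.25%

Kwame reaches Cobalt along 3 paths.
Via Vireo: 15% × 52% = 7.8%.
Via Selkirk → Corven: 98% × 90% × 23% = 20.286%.
Via Arbor → Corven: 7% × 10% × 23% = 0.161%.
Total: 7.8% + 20.286% + 0.161% = 28.247%.
Rounded: 28.25%.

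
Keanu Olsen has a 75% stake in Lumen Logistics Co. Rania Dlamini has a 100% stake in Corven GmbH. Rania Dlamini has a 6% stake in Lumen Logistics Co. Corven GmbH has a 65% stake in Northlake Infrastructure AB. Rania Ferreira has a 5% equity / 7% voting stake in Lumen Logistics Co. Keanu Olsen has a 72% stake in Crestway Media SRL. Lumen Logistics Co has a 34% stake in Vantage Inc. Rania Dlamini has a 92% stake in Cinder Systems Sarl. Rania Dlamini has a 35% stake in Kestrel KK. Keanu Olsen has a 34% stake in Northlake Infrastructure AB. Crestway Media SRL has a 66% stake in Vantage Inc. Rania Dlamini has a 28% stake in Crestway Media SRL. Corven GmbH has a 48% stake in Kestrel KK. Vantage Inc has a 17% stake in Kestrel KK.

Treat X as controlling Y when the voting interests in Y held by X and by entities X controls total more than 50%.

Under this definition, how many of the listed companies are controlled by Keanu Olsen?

3

Keanu holds 72% of Crestway, so Keanu controls Crestway.
Keanu holds 75% of Lumen, so Keanu controls Lumen.
Crestway and Lumen together hold 66% + 34% = 100% of Vantage, so Keanu controls Vantage.
No other company's threshold is met.
Keanu controls 3 companies.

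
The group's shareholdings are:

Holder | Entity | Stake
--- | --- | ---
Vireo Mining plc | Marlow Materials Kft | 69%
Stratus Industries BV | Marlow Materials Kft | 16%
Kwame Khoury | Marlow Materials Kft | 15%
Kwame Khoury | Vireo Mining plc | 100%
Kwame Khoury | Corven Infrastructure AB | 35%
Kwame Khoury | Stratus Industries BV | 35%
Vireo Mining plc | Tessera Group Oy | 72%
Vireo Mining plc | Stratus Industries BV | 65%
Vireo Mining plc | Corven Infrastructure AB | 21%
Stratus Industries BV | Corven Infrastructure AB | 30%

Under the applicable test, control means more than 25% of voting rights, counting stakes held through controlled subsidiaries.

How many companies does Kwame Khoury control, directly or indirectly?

5

Kwame holds 100% of Vireo, so Kwame controls Vireo.
Kwame and Vireo together hold 35% + 65% = 100% of Stratus, so Kwame controls Stratus.
Stratus and Vireo and Kwame together hold 16% + 69% + 15% = 100% of Marlow, so Kwame controls Marlow.
Vireo holds 72% of Tessera, so Kwame controls Tessera.
Stratus and Kwame and Vireo together hold 30% + 35% + 21% = 86% of Corven, so Kwame controls Corven.
Kwame controls 5 companies.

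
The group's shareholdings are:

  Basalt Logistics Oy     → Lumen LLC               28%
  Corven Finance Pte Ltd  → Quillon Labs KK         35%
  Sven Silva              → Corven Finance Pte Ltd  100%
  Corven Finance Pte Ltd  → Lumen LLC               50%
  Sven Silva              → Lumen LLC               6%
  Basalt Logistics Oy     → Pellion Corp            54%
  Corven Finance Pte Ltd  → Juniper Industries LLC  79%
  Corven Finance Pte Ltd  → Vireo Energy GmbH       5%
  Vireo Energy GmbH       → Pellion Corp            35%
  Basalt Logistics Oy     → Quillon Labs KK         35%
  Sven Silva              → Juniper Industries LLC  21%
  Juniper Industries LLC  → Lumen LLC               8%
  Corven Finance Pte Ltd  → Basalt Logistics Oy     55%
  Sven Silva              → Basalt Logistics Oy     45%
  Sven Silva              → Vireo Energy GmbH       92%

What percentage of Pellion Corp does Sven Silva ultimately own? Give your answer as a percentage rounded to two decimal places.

Sven reaches Pellion along 4 paths.
Via Corven → Vireo: 100% × 5% × 35% = 1.75%.
Via Vireo: 92% × 35% = 32.2%.
Via Corven → Basalt: 100% × 55% × 54% = 29.7%.
Via Basalt: 45% × 54% = 24.3%.
Total: 1.75% + 32.2% + 29.7% + 24.3% = 87.95%.

87.95%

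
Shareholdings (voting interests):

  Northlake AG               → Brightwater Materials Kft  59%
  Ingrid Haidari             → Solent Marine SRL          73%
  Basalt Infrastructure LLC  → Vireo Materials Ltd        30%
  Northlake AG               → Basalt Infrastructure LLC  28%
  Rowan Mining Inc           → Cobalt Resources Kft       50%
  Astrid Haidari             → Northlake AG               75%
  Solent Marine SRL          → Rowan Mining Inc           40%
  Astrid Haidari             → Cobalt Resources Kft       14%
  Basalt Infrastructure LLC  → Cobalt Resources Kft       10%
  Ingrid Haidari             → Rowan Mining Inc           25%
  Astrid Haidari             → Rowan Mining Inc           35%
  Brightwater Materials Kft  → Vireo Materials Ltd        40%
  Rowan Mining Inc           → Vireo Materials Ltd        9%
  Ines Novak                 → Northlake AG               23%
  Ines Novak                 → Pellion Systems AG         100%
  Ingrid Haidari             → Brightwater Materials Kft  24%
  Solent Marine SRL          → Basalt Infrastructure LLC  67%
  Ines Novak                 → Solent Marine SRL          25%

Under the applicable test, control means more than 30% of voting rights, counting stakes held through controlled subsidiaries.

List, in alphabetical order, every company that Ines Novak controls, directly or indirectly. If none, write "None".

Ines holds 100% of Pellion, so Ines controls Pellion.
No other company's threshold is met.

Pellion Systems AG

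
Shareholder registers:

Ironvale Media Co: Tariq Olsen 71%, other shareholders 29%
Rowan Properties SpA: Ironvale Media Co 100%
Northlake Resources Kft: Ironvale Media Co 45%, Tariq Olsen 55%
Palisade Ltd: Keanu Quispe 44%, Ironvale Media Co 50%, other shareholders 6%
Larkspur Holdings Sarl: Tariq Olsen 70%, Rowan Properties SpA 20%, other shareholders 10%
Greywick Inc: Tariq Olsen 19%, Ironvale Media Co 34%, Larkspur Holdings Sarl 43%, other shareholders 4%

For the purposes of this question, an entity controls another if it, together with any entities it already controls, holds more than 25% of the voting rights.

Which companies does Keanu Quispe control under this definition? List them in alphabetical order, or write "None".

Keanu holds 44% of Palisade, so Keanu controls Palisade.
No other company's threshold is met.

Palisade Ltd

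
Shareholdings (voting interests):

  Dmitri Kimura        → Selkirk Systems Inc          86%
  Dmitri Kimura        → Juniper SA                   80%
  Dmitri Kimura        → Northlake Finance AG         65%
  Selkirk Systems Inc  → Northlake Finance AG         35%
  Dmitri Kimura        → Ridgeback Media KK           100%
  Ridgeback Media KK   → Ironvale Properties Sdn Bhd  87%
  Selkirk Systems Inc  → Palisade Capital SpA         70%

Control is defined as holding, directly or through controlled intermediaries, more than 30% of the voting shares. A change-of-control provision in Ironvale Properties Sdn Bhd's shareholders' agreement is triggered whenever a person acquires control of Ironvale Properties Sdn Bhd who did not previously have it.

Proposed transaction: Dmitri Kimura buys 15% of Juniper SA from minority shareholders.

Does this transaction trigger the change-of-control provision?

No

The purchase changes only Dmitri's holdings, so Dmitri is the only person who could newly come to control Ironvale.
Dmitri holds 100% of Ridgeback, so Dmitri controls Ridgeback.
Ridgeback holds 87% of Ironvale, so Dmitri controls Ironvale.
So Dmitri already controls Ironvale before the transaction.
After the purchase, Dmitri's direct stake in Juniper rises to 80% + 15% = 95%.
Dmitri controlled Ironvale already, so this is not a new person acquiring control; every other person's position is unchanged or reduced.
No new person acquires control, so the clause is not triggered.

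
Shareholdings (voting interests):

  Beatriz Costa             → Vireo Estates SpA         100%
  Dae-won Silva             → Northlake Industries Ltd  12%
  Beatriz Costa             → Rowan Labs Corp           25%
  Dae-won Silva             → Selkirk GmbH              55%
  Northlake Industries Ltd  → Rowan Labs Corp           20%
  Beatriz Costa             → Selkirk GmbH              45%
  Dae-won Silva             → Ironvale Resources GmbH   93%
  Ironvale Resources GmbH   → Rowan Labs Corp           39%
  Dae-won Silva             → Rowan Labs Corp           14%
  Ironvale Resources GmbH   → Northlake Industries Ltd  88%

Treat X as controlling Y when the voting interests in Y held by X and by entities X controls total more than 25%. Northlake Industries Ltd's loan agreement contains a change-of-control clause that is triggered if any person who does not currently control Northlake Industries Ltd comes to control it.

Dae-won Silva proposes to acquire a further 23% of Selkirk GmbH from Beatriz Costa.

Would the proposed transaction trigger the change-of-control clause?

No

The purchase adds only to Dae-won's holdings (Beatriz's stake shrinks), so Dae-won is the only person who could newly come to control Northlake.
Dae-won holds 93% of Ironvale, so Dae-won controls Ironvale.
Dae-won and Ironvale together hold 12% + 88% = 100% of Northlake, so Dae-won controls Northlake.
So Dae-won already controls Northlake before the transaction.
After the purchase, Dae-won's direct stake in Selkirk rises to 55% + 23% = 78%, and Beatriz's stake falls to 22%.
Dae-won controlled Northlake already, so this is not a new person acquiring control; every other person's position is unchanged or reduced.
No new person acquires control, so the clause is not triggered.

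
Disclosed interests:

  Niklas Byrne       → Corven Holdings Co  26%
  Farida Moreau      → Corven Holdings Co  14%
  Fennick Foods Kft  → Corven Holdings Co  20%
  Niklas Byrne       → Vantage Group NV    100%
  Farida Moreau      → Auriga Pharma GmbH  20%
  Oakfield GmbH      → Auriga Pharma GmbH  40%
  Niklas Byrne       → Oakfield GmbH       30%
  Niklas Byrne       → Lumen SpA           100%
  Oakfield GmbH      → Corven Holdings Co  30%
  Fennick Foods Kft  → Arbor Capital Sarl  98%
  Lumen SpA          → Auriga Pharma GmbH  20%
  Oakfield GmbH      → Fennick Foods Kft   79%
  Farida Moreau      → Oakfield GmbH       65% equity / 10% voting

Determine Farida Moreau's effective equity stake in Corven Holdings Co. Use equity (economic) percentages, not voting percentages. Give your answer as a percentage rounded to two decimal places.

43.77%

Farida reaches Corven along 3 paths.
Via Oakfield: 65% × 30% = 19.5%.
Via Oakfield → Fennick: 65% × 79% × 20% = 10.27%.
Direct stake: 14% = 14%.
Total: 19.5% + 10.27% + 14% = 43.77%.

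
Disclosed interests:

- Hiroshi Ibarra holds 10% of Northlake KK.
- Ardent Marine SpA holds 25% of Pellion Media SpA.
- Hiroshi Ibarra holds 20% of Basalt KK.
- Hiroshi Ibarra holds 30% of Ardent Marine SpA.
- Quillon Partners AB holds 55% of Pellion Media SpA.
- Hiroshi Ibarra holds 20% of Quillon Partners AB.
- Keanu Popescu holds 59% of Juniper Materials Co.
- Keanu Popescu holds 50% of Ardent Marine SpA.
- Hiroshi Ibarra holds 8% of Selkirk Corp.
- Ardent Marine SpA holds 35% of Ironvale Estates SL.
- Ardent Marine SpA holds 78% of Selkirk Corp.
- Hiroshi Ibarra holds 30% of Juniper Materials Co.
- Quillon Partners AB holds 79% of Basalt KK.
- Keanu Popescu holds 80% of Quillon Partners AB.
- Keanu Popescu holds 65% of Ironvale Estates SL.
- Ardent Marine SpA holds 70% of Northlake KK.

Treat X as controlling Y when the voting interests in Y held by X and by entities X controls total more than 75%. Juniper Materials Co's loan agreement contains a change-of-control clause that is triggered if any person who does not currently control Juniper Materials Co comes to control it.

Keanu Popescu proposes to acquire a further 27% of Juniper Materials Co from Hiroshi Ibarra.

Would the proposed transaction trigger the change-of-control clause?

Yes

The purchase adds only to Keanu's holdings (Hiroshi's stake shrinks), so Keanu is the only person who could newly come to control Juniper.
Keanu holds 80% of Quillon, so Keanu controls Quillon.
Quillon holds 79% of Basalt, so Keanu controls Basalt.
In Juniper, Keanu's side holds only 59%, not > 75%.
So before the transaction, Keanu does not control Juniper.
After the purchase, Keanu's direct stake in Juniper rises to 59% + 27% = 86%, and Hiroshi's stake falls to 3%.
Keanu holds 86% of Juniper, so Keanu controls Juniper.
Keanu did not control Juniper before and does after, so the clause is triggered.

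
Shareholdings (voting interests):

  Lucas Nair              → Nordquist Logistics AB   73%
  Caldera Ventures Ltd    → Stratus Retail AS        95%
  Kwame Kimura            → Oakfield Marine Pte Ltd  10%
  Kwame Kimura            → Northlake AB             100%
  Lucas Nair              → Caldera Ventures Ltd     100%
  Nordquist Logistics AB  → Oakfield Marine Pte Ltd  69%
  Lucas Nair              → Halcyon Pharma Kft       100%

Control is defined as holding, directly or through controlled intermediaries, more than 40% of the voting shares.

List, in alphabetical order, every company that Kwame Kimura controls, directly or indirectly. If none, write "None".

Kwame holds 100% of Northlake, so Kwame controls Northlake.
No other company's threshold is met.

Northlake AB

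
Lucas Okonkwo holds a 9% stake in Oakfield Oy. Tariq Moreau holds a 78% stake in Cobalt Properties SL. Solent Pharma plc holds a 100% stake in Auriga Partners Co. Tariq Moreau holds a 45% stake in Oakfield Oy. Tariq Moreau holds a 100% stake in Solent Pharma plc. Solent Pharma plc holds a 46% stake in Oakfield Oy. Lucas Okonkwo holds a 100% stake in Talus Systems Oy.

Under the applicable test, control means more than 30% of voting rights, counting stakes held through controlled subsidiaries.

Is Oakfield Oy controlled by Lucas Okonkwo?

No

Lucas holds 100% of Talus, so Lucas controls Talus.
In Oakfield, Lucas's side holds only 9%, not > 30%.
So Lucas does not control Oakfield.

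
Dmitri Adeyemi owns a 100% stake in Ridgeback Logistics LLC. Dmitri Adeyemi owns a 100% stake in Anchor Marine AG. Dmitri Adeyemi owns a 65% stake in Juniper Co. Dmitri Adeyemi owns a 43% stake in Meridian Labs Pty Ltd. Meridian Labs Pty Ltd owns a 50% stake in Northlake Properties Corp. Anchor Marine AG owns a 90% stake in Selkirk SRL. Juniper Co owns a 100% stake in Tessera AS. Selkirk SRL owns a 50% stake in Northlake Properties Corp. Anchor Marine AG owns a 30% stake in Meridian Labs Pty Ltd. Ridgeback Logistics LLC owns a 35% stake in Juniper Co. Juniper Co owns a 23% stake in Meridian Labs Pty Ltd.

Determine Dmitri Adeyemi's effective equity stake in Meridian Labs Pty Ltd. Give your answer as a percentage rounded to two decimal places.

Dmitri reaches Meridian along 4 paths.
Via Juniper: 65% × 23% = 14.95%.
Via Ridgeback → Juniper: 100% × 35% × 23% = 8.05%.
Direct stake: 43% = 43%.
Via Anchor: 100% × 30% = 30%.
Total: 14.95% + 8.05% + 43% + 30% = 96%.
Rounded: 96.00%.

96.00%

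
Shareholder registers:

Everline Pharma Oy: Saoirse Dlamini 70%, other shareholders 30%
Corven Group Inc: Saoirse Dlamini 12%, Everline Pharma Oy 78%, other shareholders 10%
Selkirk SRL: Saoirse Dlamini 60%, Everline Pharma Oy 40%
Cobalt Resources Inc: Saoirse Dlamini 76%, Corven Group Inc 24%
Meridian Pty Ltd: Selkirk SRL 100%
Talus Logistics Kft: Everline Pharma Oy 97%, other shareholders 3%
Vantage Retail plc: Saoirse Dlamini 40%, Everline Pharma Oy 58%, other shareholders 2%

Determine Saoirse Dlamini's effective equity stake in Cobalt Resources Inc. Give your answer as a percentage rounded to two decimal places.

Saoirse reaches Cobalt along 3 paths.
Direct stake: 76% = 76%.
Via Corven: 12% × 24% = 2.88%.
Via Everline → Corven: 70% × 78% × 24% = 13.104%.
Total: 76% + 2.88% + 13.104% = 91.984%.
Rounded: 91.98%.

91.98%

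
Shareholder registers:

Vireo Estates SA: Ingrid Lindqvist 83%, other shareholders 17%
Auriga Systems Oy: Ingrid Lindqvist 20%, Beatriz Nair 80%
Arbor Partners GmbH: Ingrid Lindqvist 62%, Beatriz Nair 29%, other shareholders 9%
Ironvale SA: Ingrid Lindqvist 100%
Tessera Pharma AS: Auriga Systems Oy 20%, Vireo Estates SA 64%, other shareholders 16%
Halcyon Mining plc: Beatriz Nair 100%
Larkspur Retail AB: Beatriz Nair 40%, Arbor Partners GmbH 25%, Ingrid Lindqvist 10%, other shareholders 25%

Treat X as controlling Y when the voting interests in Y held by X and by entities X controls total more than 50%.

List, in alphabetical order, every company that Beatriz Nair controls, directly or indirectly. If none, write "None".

Beatriz holds 80% of Auriga, so Beatriz controls Auriga.
Beatriz holds 100% of Halcyon, so Beatriz controls Halcyon.
No other company's threshold is met.

Auriga Systems Oy, Halcyon Mining plc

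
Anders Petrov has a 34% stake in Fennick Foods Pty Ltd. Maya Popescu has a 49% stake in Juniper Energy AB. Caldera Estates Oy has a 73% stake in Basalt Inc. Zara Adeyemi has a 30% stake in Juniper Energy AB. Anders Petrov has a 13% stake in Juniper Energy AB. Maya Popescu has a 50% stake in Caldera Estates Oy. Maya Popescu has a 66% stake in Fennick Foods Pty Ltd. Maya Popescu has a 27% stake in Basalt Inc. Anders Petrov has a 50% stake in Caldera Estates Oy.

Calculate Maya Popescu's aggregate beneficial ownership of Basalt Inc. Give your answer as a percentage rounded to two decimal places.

63.50%

Maya reaches Basalt along 2 paths.
Direct stake: 27% = 27%.
Via Caldera: 50% × 73% = 36.5%.
Total: 27% + 36.5% = 63.5%.
Rounded: 63.50%.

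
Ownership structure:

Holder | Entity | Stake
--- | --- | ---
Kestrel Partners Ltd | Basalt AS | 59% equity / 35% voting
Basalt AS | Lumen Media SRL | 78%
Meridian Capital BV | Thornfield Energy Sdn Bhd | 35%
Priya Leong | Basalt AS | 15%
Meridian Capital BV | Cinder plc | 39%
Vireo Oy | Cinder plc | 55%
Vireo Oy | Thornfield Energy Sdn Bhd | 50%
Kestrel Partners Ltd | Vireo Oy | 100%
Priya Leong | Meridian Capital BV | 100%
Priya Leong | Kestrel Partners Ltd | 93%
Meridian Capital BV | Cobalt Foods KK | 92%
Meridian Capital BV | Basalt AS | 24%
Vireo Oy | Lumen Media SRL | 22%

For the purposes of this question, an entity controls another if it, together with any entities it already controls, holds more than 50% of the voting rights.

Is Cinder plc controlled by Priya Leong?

Yes

Priya holds 100% of Meridian, so Priya controls Meridian.
Priya holds 93% of Kestrel, so Priya controls Kestrel.
Kestrel holds 100% of Vireo, so Priya controls Vireo.
Meridian and Vireo together hold 39% + 55% = 94% of Cinder, so Priya controls Cinder.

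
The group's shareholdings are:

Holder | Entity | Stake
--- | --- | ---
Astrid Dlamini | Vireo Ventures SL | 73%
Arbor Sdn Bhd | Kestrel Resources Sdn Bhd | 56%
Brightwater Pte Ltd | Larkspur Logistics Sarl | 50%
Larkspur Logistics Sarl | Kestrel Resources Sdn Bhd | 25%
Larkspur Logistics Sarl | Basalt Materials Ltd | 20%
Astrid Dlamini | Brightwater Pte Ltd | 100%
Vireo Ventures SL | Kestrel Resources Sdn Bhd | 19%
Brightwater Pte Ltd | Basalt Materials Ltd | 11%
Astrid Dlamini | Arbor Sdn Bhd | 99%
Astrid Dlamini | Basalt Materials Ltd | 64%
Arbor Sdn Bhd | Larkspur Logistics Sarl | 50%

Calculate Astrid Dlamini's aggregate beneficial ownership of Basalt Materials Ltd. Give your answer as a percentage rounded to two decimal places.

94.90%

Astrid reaches Basalt along 4 paths.
Via Brightwater → Larkspur: 100% × 50% × 20% = 10%.
Via Arbor → Larkspur: 99% × 50% × 20% = 9.9%.
Direct stake: 64% = 64%.
Via Brightwater: 100% × 11% = 11%.
Total: 10% + 9.9% + 64% + 11% = 94.9%.
Rounded: 94.90%.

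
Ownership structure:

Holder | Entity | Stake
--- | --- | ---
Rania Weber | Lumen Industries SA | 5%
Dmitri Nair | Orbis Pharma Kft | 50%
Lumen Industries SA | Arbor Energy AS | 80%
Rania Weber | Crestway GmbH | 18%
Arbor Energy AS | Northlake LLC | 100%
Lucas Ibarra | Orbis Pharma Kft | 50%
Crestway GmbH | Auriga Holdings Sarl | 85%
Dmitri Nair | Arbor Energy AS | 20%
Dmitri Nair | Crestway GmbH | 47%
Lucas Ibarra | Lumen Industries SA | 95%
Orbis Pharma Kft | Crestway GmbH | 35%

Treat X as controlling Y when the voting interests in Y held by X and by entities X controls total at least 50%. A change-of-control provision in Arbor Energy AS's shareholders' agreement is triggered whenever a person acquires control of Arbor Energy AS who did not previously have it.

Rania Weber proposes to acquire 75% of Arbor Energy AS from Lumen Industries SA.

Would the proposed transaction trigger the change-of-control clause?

The purchase adds only to Rania's holdings (Lumen's stake shrinks), so Rania is the only person who could newly come to control Arbor.
Rania's largest direct stake is 18% in Crestway, which does not meet the threshold, so Rania controls no company.
Neither Rania nor any entity Rania controls holds any voting interest in Arbor.
So before the transaction, Rania does not control Arbor.
After the purchase, Rania holds 75% of Arbor directly, and Lumen's stake falls to 5%.
Rania holds 75% of Arbor, so Rania controls Arbor.
Rania did not control Arbor before and does after, so the clause is triggered.

Yes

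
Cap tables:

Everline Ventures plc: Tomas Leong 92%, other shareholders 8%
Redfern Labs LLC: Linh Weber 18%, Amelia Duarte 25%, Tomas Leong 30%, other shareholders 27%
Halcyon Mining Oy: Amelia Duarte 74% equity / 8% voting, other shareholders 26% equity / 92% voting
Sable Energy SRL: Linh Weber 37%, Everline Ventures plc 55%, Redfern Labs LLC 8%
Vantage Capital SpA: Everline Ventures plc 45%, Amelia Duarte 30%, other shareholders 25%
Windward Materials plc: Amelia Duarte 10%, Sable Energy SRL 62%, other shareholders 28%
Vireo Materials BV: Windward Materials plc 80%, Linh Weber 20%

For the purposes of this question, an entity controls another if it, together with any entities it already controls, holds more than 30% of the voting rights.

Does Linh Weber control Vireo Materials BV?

Linh holds 37% of Sable, so Linh controls Sable.
Sable holds 62% of Windward, so Linh controls Windward.
Windward and Linh together hold 80% + 20% = 100% of Vireo, so Linh controls Vireo.

Yes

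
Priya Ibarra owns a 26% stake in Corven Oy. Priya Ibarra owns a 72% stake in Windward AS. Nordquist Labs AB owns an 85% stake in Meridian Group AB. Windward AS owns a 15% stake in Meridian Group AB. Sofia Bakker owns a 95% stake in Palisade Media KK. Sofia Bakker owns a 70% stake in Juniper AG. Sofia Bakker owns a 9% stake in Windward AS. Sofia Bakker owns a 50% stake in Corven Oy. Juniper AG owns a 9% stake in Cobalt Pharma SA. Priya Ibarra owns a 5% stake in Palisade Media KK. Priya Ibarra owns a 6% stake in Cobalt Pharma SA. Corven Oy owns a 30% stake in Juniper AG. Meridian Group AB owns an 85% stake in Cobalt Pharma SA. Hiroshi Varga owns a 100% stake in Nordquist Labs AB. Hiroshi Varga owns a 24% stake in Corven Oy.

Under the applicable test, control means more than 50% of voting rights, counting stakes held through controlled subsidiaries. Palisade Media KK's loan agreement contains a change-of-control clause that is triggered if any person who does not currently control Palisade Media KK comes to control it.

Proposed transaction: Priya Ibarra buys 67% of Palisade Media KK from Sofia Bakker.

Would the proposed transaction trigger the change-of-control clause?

The purchase adds only to Priya's holdings (Sofia's stake shrinks), so Priya is the only person who could newly come to control Palisade.
Priya holds 72% of Windward, so Priya controls Windward.
In Palisade, Priya's side holds only 5%, not > 50%.
So before the transaction, Priya does not control Palisade.
After the purchase, Priya's direct stake in Palisade rises to 5% + 67% = 72%, and Sofia's stake falls to 28%.
Priya holds 72% of Palisade, so Priya controls Palisade.
Priya did not control Palisade before and does after, so the clause is triggered.

Yes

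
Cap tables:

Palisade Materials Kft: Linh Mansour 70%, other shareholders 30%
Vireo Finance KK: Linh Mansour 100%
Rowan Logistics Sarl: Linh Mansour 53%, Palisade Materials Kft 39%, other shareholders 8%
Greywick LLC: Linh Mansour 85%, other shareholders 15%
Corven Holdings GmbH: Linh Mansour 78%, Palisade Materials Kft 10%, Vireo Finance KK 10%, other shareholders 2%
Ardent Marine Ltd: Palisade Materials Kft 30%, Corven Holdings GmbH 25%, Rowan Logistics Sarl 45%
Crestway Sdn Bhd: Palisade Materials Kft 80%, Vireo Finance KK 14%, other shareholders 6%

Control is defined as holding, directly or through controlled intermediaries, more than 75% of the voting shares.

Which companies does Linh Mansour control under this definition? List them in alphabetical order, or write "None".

Linh holds 100% of Vireo, so Linh controls Vireo.
Linh holds 85% of Greywick, so Linh controls Greywick.
Linh and Vireo together hold 78% + 10% = 88% of Corven, so Linh controls Corven.
No other company's threshold is met.

Corven Holdings GmbH, Greywick LLC, Vireo Finance KK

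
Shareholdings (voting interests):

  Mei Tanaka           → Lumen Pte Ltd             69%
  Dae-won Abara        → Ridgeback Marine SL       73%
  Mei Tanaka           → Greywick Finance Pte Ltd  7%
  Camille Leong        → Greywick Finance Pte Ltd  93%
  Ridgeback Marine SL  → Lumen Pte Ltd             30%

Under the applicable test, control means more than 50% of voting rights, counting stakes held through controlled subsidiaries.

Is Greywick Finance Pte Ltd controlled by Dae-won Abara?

No

Dae-won holds 73% of Ridgeback, so Dae-won controls Ridgeback.
Neither Dae-won nor any entity Dae-won controls holds any voting interest in Greywick.
So Dae-won does not control Greywick.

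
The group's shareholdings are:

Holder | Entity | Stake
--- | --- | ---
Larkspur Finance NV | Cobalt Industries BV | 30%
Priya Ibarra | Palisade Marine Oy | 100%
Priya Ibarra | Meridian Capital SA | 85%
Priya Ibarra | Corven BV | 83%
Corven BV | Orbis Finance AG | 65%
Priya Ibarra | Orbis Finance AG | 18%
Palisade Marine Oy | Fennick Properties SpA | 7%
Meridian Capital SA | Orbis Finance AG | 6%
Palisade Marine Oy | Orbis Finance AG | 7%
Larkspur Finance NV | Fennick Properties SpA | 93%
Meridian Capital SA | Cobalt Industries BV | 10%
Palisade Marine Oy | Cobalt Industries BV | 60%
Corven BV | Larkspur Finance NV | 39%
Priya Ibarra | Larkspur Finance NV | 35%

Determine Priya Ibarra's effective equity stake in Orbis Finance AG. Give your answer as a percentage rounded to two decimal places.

84.05%

Priya reaches Orbis along 4 paths.
Via Corven: 83% × 65% = 53.95%.
Via Palisade: 100% × 7% = 7%.
Via Meridian: 85% × 6% = 5.1%.
Direct stake: 18% = 18%.
Total: 53.95% + 7% + 5.1% + 18% = 84.05%.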